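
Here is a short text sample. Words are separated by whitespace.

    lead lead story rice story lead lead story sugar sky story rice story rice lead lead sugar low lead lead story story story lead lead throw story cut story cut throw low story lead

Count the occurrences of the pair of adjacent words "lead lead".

5

Scanning the 33 overlapping bigram windows for "lead lead":
  position 1–2: lead lead
  position 6–7: lead lead
  position 15–16: lead lead
  position 19–20: lead lead
  position 24–25: lead lead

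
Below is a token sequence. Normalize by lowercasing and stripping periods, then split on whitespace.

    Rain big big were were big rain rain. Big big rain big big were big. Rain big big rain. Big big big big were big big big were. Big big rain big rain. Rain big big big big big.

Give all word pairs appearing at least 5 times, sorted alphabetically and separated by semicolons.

Bigram counts meeting the condition (at least 5 times):
  big big: 14
  big rain: 6
  rain big: 7

big big; big rain; rain big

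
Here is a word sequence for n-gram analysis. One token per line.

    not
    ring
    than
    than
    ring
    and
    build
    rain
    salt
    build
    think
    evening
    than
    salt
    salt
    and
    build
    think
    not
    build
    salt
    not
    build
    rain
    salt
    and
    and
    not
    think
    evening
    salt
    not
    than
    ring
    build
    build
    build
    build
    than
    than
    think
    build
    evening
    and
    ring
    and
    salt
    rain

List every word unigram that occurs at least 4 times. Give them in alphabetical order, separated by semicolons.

and; build; not; ring; salt; than; think

Unigram counts meeting the condition (at least 4 times):
  and: 6
  build: 10
  not: 5
  ring: 4
  salt: 7
  than: 6
  think: 4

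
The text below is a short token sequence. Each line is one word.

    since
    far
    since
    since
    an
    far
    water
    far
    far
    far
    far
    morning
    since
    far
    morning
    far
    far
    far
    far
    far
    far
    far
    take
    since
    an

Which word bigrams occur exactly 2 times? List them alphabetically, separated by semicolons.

Bigram counts meeting the condition (exactly 2 times):
  far morning: 2
  since an: 2
  since far: 2

far morning; since an; since far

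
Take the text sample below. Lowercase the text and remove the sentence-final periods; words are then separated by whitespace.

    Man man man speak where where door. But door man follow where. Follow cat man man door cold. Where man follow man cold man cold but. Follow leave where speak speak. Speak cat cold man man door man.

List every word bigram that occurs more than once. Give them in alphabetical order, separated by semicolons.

Bigram counts meeting the condition (more than once):
  cold man: 2
  door man: 2
  man cold: 2
  man door: 2
  man follow: 2
  man man: 4
  speak speak: 2

cold man; door man; man cold; man door; man follow; man man; speak speak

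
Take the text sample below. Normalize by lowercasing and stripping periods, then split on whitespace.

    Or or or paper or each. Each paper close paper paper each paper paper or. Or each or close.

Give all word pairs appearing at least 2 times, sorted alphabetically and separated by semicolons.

each paper; or each; or or; paper or; paper paper

Bigram counts meeting the condition (at least 2 times):
  each paper: 2
  or each: 2
  or or: 3
  paper or: 2
  paper paper: 2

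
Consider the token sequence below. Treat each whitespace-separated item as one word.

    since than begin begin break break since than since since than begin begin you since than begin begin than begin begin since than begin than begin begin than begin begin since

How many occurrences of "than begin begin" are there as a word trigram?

6

Scanning the 29 overlapping trigram windows for "than begin begin":
  position 2–4: than begin begin
  position 11–13: than begin begin
  position 16–18: than begin begin
  position 19–21: than begin begin
  position 25–27: than begin begin
  position 28–30: than begin begin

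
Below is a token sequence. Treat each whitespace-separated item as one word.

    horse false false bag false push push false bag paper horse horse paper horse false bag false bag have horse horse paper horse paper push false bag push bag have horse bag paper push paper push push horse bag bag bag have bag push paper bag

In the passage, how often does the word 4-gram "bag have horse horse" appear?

1

Scanning the 43 overlapping 4-gram windows for "bag have horse horse":
  position 18–21: bag have horse horse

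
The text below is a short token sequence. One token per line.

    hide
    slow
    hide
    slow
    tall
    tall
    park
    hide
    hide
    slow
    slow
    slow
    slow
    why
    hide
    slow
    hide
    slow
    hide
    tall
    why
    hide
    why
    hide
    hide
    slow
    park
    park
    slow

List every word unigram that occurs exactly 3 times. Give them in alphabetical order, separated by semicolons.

Unigram counts meeting the condition (exactly 3 times):
  park: 3
  tall: 3
  why: 3

park; tall; why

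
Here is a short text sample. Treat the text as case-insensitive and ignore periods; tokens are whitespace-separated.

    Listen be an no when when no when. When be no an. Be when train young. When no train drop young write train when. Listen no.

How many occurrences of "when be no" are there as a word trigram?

1

Scanning the 24 overlapping trigram windows for "when be no":
  position 9–11: when be no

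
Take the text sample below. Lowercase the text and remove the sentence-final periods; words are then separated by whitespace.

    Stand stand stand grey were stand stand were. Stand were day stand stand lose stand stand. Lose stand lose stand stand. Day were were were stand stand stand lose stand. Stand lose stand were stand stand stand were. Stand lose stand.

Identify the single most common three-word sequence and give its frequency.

Trigram frequencies (highest first):
  stand lose stand: 6
  stand stand lose: 4
  stand stand stand: 3
  were stand stand: 3
  stand were stand: 3
  lose stand stand: 3
  … (16 more, each ≤ 2)

"stand lose stand", 6 times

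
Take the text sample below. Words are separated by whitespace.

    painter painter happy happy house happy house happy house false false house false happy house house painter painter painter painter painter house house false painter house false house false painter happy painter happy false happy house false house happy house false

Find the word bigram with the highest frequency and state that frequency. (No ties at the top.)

Bigram frequencies (highest first):
  house false: 7
  happy house: 6
  painter painter: 5
  painter happy: 3
  house happy: 3
  false house: 3
  … (9 more, each ≤ 2)

"house false", 7 times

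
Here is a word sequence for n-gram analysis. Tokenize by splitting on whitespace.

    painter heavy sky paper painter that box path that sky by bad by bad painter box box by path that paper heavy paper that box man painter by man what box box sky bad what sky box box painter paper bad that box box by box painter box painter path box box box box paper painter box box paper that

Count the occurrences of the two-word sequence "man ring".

Scanning the 59 overlapping bigram windows for "man ring":
  (none found)

0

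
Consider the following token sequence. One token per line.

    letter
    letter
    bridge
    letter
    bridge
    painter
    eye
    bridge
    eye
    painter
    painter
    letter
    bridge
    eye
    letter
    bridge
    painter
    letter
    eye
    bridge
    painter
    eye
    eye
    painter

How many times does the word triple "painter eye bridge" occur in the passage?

1

Scanning the 22 overlapping trigram windows for "painter eye bridge":
  position 6–8: painter eye bridge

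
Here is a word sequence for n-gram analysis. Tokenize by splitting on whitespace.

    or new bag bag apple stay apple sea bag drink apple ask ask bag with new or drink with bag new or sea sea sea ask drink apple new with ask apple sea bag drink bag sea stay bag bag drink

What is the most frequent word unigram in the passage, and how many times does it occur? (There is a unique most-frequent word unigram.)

Unigram frequencies (highest first):
  bag: 9
  sea: 6
  apple: 5
  drink: 5
  new: 4
  ask: 4
  … (3 more, each ≤ 3)

"bag", 9 times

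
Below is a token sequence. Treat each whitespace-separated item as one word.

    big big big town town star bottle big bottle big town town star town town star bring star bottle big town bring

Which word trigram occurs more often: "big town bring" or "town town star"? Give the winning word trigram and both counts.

"town town star" (3 vs 1)

"big town bring": 1 occurrence
"town town star": 3 occurrences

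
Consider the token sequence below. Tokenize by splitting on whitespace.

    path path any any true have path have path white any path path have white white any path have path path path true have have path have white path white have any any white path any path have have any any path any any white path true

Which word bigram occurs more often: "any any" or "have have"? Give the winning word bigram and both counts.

"any any" (4 vs 2)

"any any": 4 occurrences
"have have": 2 occurrences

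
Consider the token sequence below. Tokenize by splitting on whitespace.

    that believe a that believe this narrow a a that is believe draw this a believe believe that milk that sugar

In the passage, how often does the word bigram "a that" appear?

Scanning the 20 overlapping bigram windows for "a that":
  position 3–4: a that
  position 9–10: a that

2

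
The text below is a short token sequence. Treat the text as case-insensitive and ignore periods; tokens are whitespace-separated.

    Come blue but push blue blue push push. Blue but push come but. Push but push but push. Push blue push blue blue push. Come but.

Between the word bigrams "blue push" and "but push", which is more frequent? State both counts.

"blue push": 3 occurrences
"but push": 5 occurrences

"but push" (5 vs 3)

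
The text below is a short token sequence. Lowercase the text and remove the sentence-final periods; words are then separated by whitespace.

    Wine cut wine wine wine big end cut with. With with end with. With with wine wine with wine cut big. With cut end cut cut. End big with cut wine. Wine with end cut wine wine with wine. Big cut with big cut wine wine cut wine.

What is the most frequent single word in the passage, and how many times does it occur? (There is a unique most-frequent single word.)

"wine", 15 times

Unigram frequencies (highest first):
  wine: 15
  with: 12
  cut: 11
  big: 5
  end: 5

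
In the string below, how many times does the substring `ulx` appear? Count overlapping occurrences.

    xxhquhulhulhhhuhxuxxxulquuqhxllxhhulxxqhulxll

2

Sliding a length-3 window over the 45 characters (43 positions):
  position 35–37: ulx
  position 41–43: ulx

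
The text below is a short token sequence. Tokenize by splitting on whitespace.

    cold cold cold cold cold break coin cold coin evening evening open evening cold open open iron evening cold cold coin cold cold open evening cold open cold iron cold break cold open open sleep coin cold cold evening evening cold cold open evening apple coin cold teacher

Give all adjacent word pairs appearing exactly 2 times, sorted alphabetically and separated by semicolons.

cold break; cold coin; evening evening; open open

Bigram counts meeting the condition (exactly 2 times):
  cold break: 2
  cold coin: 2
  evening evening: 2
  open open: 2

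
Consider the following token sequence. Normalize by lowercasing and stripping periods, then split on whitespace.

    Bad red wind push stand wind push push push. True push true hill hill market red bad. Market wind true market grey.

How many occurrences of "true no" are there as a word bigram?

0

Scanning the 21 overlapping bigram windows for "true no":
  (none found)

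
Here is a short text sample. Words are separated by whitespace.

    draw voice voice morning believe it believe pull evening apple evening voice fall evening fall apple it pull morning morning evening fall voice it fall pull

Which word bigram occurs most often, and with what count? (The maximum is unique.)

Bigram frequencies (highest first):
  evening fall: 2
  draw voice: 1
  voice voice: 1
  voice morning: 1
  morning believe: 1
  believe it: 1
  … (18 more, each ≤ 1)

"evening fall", 2 times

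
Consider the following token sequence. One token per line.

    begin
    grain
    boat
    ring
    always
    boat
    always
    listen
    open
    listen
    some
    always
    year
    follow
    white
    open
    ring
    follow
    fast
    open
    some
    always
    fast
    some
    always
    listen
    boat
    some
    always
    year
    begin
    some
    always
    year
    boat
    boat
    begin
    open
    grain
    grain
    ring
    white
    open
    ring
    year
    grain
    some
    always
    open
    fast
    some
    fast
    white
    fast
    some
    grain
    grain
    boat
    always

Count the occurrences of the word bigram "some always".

6

Scanning the 58 overlapping bigram windows for "some always":
  position 11–12: some always
  position 21–22: some always
  position 24–25: some always
  position 28–29: some always
  position 32–33: some always
  position 47–48: some always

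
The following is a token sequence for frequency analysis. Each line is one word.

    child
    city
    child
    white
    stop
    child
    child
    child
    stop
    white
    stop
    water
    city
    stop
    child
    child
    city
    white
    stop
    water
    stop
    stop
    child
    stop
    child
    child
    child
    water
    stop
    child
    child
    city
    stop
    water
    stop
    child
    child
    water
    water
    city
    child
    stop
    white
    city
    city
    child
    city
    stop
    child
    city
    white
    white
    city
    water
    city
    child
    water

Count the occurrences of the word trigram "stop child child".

Scanning the 55 overlapping trigram windows for "stop child child":
  position 5–7: stop child child
  position 14–16: stop child child
  position 24–26: stop child child
  position 29–31: stop child child
  position 35–37: stop child child

5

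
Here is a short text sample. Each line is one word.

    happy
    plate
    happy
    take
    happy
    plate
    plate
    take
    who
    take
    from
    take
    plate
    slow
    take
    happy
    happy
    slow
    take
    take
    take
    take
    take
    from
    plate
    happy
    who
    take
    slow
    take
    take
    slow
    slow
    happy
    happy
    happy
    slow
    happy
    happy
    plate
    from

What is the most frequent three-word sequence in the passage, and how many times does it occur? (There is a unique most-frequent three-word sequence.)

"take take take", 3 times

Trigram frequencies (highest first):
  take take take: 3
  happy happy slow: 2
  slow take take: 2
  slow happy happy: 2
  happy plate happy: 1
  plate happy take: 1
  … (28 more, each ≤ 1)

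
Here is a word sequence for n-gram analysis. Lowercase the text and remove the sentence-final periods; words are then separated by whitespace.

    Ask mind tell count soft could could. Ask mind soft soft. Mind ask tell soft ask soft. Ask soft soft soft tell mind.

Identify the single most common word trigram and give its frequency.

Trigram frequencies (highest first):
  soft ask soft: 2
  ask mind tell: 1
  mind tell count: 1
  tell count soft: 1
  count soft could: 1
  soft could could: 1
  … (14 more, each ≤ 1)

"soft ask soft", 2 times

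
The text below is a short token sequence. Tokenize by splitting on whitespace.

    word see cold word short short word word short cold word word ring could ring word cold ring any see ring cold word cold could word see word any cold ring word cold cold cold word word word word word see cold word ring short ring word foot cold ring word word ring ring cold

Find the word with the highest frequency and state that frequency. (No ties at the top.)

Unigram frequencies (highest first):
  word: 20
  cold: 12
  ring: 10
  see: 4
  short: 4
  could: 2
  … (2 more, each ≤ 2)

"word", 20 times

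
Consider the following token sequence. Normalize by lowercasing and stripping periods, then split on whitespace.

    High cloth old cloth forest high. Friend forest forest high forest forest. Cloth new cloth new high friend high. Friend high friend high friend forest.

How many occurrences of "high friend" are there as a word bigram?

Scanning the 24 overlapping bigram windows for "high friend":
  position 6–7: high friend
  position 17–18: high friend
  position 19–20: high friend
  position 21–22: high friend
  position 23–24: high friend

5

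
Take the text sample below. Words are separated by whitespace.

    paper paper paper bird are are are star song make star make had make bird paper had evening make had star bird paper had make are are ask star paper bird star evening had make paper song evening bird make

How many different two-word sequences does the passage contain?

40 tokens → 39 bigram windows in total.
Repeated bigrams (each contributes count−1 duplicates):
  are are: 3
  had make: 3
  bird paper: 2
  make had: 2
  paper bird: 2
  paper had: 2
  paper paper: 2
9 duplicate windows → 39 − 9 = 30 distinct.

30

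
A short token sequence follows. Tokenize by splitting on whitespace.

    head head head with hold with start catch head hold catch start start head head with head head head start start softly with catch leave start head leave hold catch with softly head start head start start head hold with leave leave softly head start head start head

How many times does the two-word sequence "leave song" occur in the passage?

0

Scanning the 47 overlapping bigram windows for "leave song":
  (none found)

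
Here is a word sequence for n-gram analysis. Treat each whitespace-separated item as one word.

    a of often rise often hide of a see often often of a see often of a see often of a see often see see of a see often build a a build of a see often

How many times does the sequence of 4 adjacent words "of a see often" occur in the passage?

6

Scanning the 34 overlapping 4-gram windows for "of a see often":
  position 7–10: of a see often
  position 12–15: of a see often
  position 16–19: of a see often
  position 20–23: of a see often
  position 26–29: of a see often
  position 34–37: of a see often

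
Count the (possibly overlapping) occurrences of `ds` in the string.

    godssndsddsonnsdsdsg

Sliding a length-2 window over the 20 characters (19 positions):
  position 3–4: ds
  position 7–8: ds
  position 10–11: ds
  position 16–17: ds
  position 18–19: ds

5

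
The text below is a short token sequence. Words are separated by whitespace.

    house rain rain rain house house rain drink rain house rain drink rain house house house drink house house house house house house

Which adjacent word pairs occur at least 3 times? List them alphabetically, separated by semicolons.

Bigram counts meeting the condition (at least 3 times):
  house house: 8
  house rain: 3
  rain house: 3

house house; house rain; rain house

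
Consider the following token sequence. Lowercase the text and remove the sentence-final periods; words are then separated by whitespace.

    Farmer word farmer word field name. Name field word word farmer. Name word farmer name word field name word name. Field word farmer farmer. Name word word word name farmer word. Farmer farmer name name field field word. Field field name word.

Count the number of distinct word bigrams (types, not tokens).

42 tokens → 41 bigram windows in total.
Repeated bigrams (each contributes count−1 duplicates):
  name word: 5
  word farmer: 5
  farmer name: 4
  farmer word: 3
  field name: 3
  field word: 3
  name field: 3
  word field: 3
  … (5 more repeated)
27 duplicate windows → 41 − 27 = 14 distinct.

14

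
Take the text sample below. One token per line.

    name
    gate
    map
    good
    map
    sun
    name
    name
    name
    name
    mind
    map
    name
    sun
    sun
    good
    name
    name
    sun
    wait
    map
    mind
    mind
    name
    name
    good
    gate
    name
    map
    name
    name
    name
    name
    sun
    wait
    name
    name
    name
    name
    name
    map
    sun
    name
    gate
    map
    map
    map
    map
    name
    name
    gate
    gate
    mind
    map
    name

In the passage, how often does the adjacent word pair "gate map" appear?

Scanning the 54 overlapping bigram windows for "gate map":
  position 2–3: gate map
  position 44–45: gate map

2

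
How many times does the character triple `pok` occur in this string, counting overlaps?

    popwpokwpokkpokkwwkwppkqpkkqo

Sliding a length-3 window over the 29 characters (27 positions):
  position 5–7: pok
  position 9–11: pok
  position 13–15: pok

3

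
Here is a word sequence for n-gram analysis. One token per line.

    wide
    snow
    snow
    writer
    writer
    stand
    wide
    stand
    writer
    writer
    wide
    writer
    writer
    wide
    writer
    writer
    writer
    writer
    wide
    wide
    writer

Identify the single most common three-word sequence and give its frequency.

Trigram frequencies (highest first):
  writer writer wide: 3
  writer wide writer: 2
  wide writer writer: 2
  writer writer writer: 2
  wide snow snow: 1
  snow snow writer: 1
  … (8 more, each ≤ 1)

"writer writer wide", 3 times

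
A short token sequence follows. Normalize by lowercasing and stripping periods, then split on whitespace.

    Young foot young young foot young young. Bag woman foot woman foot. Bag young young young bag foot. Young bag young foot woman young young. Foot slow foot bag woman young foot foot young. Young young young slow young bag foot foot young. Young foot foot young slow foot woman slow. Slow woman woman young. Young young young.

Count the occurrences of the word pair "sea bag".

0

Scanning the 57 overlapping bigram windows for "sea bag":
  (none found)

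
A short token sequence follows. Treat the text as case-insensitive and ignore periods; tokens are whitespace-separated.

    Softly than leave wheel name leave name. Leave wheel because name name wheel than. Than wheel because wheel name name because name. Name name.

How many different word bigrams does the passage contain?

15

24 tokens → 23 bigram windows in total.
Repeated bigrams (each contributes count−1 duplicates):
  name name: 4
  because name: 2
  leave wheel: 2
  name leave: 2
  wheel because: 2
  wheel name: 2
8 duplicate windows → 23 − 8 = 15 distinct.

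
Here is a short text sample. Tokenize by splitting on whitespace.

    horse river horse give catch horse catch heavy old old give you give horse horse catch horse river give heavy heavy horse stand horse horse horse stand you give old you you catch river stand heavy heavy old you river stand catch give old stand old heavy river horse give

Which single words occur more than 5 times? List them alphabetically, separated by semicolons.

Unigram counts meeting the condition (more than 5 times):
  give: 7
  heavy: 6
  horse: 11
  old: 6

give; heavy; horse; old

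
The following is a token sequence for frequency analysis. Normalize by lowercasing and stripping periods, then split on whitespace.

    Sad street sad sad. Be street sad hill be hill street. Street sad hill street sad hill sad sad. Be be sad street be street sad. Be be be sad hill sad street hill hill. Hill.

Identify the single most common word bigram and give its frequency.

Bigram frequencies (highest first):
  street sad: 5
  sad hill: 4
  sad street: 3
  sad be: 3
  be be: 3
  sad sad: 2
  … (10 more, each ≤ 2)

"street sad", 5 times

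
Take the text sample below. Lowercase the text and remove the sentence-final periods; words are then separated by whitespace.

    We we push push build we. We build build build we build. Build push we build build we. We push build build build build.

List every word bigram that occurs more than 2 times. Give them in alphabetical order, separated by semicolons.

Bigram counts meeting the condition (more than 2 times):
  build build: 7
  build we: 3
  we build: 3
  we we: 3

build build; build we; we build; we we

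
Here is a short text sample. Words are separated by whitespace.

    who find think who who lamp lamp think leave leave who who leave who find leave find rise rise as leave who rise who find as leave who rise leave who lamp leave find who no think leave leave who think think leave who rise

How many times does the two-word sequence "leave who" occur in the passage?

Scanning the 44 overlapping bigram windows for "leave who":
  position 10–11: leave who
  position 13–14: leave who
  position 21–22: leave who
  position 27–28: leave who
  position 30–31: leave who
  position 39–40: leave who
  position 43–44: leave who

7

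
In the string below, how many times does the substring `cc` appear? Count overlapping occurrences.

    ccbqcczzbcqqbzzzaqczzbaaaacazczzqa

Sliding a length-2 window over the 34 characters (33 positions):
  position 1–2: cc
  position 5–6: cc

2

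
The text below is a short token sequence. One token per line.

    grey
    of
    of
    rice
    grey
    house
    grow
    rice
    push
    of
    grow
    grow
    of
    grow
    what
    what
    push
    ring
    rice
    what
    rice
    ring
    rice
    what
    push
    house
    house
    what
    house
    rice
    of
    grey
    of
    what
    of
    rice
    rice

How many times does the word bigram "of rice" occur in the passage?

Scanning the 36 overlapping bigram windows for "of rice":
  position 3–4: of rice
  position 35–36: of rice

2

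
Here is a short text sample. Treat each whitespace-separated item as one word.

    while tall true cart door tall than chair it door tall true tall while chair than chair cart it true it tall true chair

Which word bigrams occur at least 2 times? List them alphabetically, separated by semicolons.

door tall; tall true; than chair

Bigram counts meeting the condition (at least 2 times):
  door tall: 2
  tall true: 3
  than chair: 2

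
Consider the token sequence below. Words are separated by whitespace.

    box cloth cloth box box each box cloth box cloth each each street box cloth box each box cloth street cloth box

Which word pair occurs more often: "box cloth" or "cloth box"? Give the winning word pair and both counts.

"box cloth": 5 occurrences
"cloth box": 4 occurrences

"box cloth" (5 vs 4)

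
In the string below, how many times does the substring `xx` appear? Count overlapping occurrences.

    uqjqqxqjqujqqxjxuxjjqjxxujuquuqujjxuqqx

1

Sliding a length-2 window over the 39 characters (38 positions):
  position 23–24: xx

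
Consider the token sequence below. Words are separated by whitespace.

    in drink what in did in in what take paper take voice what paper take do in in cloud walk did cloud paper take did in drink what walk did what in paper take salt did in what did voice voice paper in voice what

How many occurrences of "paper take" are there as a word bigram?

Scanning the 44 overlapping bigram windows for "paper take":
  position 10–11: paper take
  position 14–15: paper take
  position 23–24: paper take
  position 33–34: paper take

4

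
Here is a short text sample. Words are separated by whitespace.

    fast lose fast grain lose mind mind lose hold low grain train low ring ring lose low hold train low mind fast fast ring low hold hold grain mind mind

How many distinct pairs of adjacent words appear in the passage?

26

30 tokens → 29 bigram windows in total.
Repeated bigrams (each contributes count−1 duplicates):
  low hold: 2
  mind mind: 2
  train low: 2
3 duplicate windows → 29 − 3 = 26 distinct.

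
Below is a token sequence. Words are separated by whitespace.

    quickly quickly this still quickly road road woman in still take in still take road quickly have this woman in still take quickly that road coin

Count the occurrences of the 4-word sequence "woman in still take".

2

Scanning the 23 overlapping 4-gram windows for "woman in still take":
  position 8–11: woman in still take
  position 19–22: woman in still take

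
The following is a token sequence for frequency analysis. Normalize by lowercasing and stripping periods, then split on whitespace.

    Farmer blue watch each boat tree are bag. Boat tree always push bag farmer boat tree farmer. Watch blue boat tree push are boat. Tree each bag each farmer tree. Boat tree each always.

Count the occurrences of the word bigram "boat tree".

Scanning the 33 overlapping bigram windows for "boat tree":
  position 5–6: boat tree
  position 9–10: boat tree
  position 15–16: boat tree
  position 20–21: boat tree
  position 24–25: boat tree
  position 31–32: boat tree

6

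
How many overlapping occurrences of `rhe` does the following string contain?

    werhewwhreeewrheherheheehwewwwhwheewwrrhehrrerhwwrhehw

Sliding a length-3 window over the 54 characters (52 positions):
  position 3–5: rhe
  position 14–16: rhe
  position 19–21: rhe
  position 39–41: rhe
  position 50–52: rhe

5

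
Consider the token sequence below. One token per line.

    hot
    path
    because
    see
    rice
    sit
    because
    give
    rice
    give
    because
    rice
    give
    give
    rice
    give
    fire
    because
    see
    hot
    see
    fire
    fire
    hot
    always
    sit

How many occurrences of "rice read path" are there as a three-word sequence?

0

Scanning the 24 overlapping trigram windows for "rice read path":
  (none found)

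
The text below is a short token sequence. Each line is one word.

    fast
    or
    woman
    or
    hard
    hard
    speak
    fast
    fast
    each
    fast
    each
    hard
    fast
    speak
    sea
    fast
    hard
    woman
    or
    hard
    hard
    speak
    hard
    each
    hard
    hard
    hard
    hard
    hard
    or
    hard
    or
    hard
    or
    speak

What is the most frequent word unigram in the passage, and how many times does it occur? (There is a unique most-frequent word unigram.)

"hard", 14 times

Unigram frequencies (highest first):
  hard: 14
  fast: 6
  or: 6
  speak: 4
  each: 3
  woman: 2
  … (1 more, each ≤ 1)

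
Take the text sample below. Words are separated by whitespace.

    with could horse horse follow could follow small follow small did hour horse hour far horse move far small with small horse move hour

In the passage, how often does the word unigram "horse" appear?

5

Scanning the 24 tokens for "horse":
  position 3: horse
  position 4: horse
  position 13: horse
  position 16: horse
  position 22: horse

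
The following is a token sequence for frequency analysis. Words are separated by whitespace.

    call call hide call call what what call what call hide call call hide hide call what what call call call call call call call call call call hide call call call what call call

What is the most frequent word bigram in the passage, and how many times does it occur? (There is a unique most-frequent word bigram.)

"call call", 15 times

Bigram frequencies (highest first):
  call call: 15
  call hide: 4
  hide call: 4
  call what: 4
  what call: 4
  what what: 2
  … (1 more, each ≤ 1)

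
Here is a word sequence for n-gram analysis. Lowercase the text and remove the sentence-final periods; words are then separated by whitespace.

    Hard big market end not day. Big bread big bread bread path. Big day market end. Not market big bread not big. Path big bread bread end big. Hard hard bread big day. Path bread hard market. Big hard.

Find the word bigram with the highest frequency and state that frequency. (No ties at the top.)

Bigram frequencies (highest first):
  big bread: 4
  market end: 2
  end not: 2
  bread big: 2
  bread bread: 2
  path big: 2
  … (21 more, each ≤ 2)

"big bread", 4 times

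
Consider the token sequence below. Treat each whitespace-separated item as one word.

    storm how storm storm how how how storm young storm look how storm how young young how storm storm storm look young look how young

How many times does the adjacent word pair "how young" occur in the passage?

2

Scanning the 24 overlapping bigram windows for "how young":
  position 14–15: how young
  position 24–25: how young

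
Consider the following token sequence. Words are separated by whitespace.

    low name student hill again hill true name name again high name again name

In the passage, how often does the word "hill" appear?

Scanning the 14 tokens for "hill":
  position 4: hill
  position 6: hill

2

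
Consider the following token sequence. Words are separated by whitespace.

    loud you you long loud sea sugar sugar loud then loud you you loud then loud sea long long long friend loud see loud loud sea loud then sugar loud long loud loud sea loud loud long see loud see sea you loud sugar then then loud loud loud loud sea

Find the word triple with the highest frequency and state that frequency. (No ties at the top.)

Trigram frequencies (highest first):
  loud loud sea: 3
  loud you you: 2
  loud then loud: 2
  loud sea loud: 2
  loud loud loud: 2
  you you long: 1
  … (37 more, each ≤ 1)

"loud loud sea", 3 times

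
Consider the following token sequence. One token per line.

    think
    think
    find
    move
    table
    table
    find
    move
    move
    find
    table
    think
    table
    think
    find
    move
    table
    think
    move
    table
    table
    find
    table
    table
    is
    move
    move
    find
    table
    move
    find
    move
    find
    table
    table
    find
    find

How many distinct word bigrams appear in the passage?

16

37 tokens → 36 bigram windows in total.
Repeated bigrams (each contributes count−1 duplicates):
  find move: 4
  find table: 4
  move find: 4
  table table: 4
  move table: 3
  table find: 3
  table think: 3
  move move: 2
  … (1 more repeated)
20 duplicate windows → 36 − 20 = 16 distinct.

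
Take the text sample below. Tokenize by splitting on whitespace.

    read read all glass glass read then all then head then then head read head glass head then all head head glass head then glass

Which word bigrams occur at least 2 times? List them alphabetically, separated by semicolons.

glass head; head glass; head then; then all; then head

Bigram counts meeting the condition (at least 2 times):
  glass head: 2
  head glass: 2
  head then: 3
  then all: 2
  then head: 2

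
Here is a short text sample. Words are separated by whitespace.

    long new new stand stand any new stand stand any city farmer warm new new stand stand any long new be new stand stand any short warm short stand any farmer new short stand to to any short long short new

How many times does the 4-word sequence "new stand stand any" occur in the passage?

Scanning the 38 overlapping 4-gram windows for "new stand stand any":
  position 3–6: new stand stand any
  position 7–10: new stand stand any
  position 15–18: new stand stand any
  position 22–25: new stand stand any

4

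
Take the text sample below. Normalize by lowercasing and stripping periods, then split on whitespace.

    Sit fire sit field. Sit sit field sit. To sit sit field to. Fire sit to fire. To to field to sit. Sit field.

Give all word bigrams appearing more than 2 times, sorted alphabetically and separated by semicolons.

Bigram counts meeting the condition (more than 2 times):
  sit field: 4
  sit sit: 3

sit field; sit sit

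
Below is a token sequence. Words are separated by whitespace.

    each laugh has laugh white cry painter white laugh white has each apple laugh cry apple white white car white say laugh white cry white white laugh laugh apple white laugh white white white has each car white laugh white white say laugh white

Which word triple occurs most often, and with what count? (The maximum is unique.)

"white laugh white", 3 times

Trigram frequencies (highest first):
  white laugh white: 3
  laugh white cry: 2
  white has each: 2
  white say laugh: 2
  say laugh white: 2
  laugh white white: 2
  … (29 more, each ≤ 1)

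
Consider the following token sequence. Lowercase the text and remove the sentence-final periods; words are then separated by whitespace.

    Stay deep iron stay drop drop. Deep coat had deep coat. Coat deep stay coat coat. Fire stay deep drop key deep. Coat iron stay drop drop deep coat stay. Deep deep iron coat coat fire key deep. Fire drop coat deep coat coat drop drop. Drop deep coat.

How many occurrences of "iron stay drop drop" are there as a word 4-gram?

Scanning the 46 overlapping 4-gram windows for "iron stay drop drop":
  position 3–6: iron stay drop drop
  position 24–27: iron stay drop drop

2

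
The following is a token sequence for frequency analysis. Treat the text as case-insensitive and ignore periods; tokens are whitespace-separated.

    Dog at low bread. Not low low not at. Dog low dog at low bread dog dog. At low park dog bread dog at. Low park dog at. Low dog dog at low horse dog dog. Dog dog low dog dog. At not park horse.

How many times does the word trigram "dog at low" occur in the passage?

Scanning the 43 overlapping trigram windows for "dog at low":
  position 1–3: dog at low
  position 12–14: dog at low
  position 17–19: dog at low
  position 23–25: dog at low
  position 27–29: dog at low
  position 31–33: dog at low

6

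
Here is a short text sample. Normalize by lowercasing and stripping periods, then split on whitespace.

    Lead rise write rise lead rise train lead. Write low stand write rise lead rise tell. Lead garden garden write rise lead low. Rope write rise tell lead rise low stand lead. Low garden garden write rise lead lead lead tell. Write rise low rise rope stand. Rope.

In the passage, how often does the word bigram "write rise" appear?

Scanning the 47 overlapping bigram windows for "write rise":
  position 3–4: write rise
  position 12–13: write rise
  position 20–21: write rise
  position 25–26: write rise
  position 36–37: write rise
  position 42–43: write rise

6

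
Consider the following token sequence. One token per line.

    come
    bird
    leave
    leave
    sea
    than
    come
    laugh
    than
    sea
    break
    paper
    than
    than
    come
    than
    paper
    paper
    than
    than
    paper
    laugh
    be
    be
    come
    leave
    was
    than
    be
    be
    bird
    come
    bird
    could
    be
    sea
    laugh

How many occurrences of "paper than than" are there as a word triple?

Scanning the 35 overlapping trigram windows for "paper than than":
  position 12–14: paper than than
  position 18–20: paper than than

2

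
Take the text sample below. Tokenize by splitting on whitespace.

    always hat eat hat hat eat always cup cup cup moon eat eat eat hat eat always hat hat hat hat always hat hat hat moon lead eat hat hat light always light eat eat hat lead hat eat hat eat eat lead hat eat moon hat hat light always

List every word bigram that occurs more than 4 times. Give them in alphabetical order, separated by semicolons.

eat hat; hat eat; hat hat

Bigram counts meeting the condition (more than 4 times):
  eat hat: 5
  hat eat: 6
  hat hat: 8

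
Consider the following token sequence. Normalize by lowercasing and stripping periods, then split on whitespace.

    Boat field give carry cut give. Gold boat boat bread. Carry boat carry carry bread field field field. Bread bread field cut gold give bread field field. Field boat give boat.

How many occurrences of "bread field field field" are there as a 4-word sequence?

Scanning the 28 overlapping 4-gram windows for "bread field field field":
  position 15–18: bread field field field
  position 25–28: bread field field field

2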